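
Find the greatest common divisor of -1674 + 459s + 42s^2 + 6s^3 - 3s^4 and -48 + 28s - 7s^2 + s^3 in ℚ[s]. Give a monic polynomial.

Repeated division with remainder:
  -3s^4 + 6s^3 + 42s^2 + 459s - 1674 = (-3s - 15)(s^3 - 7s^2 + 28s - 48) + (21s^2 + 735s - 2394)
  s^3 - 7s^2 + 28s - 48 = ((1/21)s - 2)(21s^2 + 735s - 2394) + (1612s - 4836)
  21s^2 + 735s - 2394 = ((21/1612)s + 399/806)(1612s - 4836) + (0)
Last nonzero remainder: 1612s - 4836. Dividing through by 1612 gives the monic gcd s - 3.

-3 + s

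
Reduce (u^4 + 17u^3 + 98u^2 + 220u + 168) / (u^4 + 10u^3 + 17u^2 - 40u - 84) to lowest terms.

Apply the Euclidean algorithm:
  u^4 + 17u^3 + 98u^2 + 220u + 168 = (u^4 + 10u^3 + 17u^2 - 40u - 84) + (7u^3 + 81u^2 + 260u + 252)
  u^4 + 10u^3 + 17u^2 - 40u - 84 = ((1/7)u - 11/49)(7u^3 + 81u^2 + 260u + 252) + (-(96/49)u^2 - (864/49)u - 192/7)
  7u^3 + 81u^2 + 260u + 252 = (-(343/96)u - 147/16)(-(96/49)u^2 - (864/49)u - 192/7) + (0)
Last nonzero remainder: -(96/49)u^2 - (864/49)u - 192/7. Dividing through by -96/49 gives the monic gcd u^2 + 9u + 14.
Cancel u^2 + 9u + 14 from numerator and denominator to get the reduced form.

(u^2 + 8u + 12)/(u^2 + u - 6)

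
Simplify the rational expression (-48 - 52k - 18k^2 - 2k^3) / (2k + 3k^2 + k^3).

(-24 - 14k - 2k^2)/(k + k^2)

Euclidean algorithm in ℚ[k]:
  -2k^3 - 18k^2 - 52k - 48 = (-2)(k^3 + 3k^2 + 2k) + (-12k^2 - 48k - 48)
  k^3 + 3k^2 + 2k = (-(1/12)k + 1/12)(-12k^2 - 48k - 48) + (2k + 4)
  -12k^2 - 48k - 48 = (-6k - 12)(2k + 4) + (0)
Last nonzero remainder: 2k + 4. Dividing through by 2 gives the monic gcd k + 2.
Cancel k + 2 from numerator and denominator to get the reduced form.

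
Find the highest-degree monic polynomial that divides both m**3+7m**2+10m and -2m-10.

m+5

By polynomial division,
  m**3+7m**2+10m = (-(1/2)m**2-m)(-2m-10) + (0)
Last nonzero remainder: -2m-10. Dividing through by -2 gives the monic gcd m+5.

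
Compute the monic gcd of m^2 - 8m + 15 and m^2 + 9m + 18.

Euclidean algorithm in ℚ[m]:
  m^2 - 8m + 15 = (m^2 + 9m + 18) + (-17m - 3)
  m^2 + 9m + 18 = (-(1/17)m - 150/289)(-17m - 3) + (4752/289)
  -17m - 3 = (-(4913/4752)m - 289/1584)(4752/289) + (0)
The last nonzero remainder is the constant 4752/289, so the polynomials are coprime and gcd = 1.

1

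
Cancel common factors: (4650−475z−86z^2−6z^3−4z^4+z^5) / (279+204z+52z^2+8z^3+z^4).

By polynomial division,
  z^5−4z^4−6z^3−86z^2−475z+4650 = (z−12)(z^4+8z^3+52z^2+204z+279) + (38z^3+334z^2+1694z+7998)
  z^4+8z^3+52z^2+204z+279 = ((1/38)z−15/722)(38z^3+334z^2+1694z+7998) + ((5184/361)z^2+(10368/361)z+160704/361)
  38z^3+334z^2+1694z+7998 = ((6859/2592)z+15523/864)((5184/361)z^2+(10368/361)z+160704/361) + (0)
Last nonzero remainder: (5184/361)z^2+(10368/361)z+160704/361. Dividing through by 5184/361 gives the monic gcd z^2+2z+31.
Cancel z^2+2z+31 from numerator and denominator to get the reduced form.

(150−25z−6z^2+z^3)/(9+6z+z^2)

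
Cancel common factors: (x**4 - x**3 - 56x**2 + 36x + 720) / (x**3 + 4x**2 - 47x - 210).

(x**3 - 7x**2 - 14x + 120)/(x**2 - 2x - 35)

Euclidean algorithm in ℚ[x]:
  x**4 - x**3 - 56x**2 + 36x + 720 = (x - 5)(x**3 + 4x**2 - 47x - 210) + (11x**2 + 11x - 330)
  x**3 + 4x**2 - 47x - 210 = ((1/11)x + 3/11)(11x**2 + 11x - 330) + (-20x - 120)
  11x**2 + 11x - 330 = (-(11/20)x + 11/4)(-20x - 120) + (0)
Last nonzero remainder: -20x - 120. Dividing through by -20 gives the monic gcd x + 6.
Cancel x + 6 from numerator and denominator to get the reduced form.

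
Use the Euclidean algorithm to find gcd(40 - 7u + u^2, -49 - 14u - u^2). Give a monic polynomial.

1

Repeated division with remainder:
  u^2 - 7u + 40 = (-1)(-u^2 - 14u - 49) + (-21u - 9)
  -u^2 - 14u - 49 = ((1/21)u + 95/147)(-21u - 9) + (-2116/49)
  -21u - 9 = ((1029/2116)u + 441/2116)(-2116/49) + (0)
The last nonzero remainder is the constant -2116/49, so the polynomials are coprime and gcd = 1.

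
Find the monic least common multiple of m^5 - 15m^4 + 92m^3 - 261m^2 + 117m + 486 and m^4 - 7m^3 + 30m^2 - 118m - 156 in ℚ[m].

m^7 - 17m^6 + 148m^5 - 835m^4 + 3031m^3 - 6534m^2 + 2070m + 12636

By polynomial division,
  m^5 - 15m^4 + 92m^3 - 261m^2 + 117m + 486 = (m - 8)(m^4 - 7m^3 + 30m^2 - 118m - 156) + (6m^3 + 97m^2 - 671m - 762)
  m^4 - 7m^3 + 30m^2 - 118m - 156 = ((1/6)m - 139/36)(6m^3 + 97m^2 - 671m - 762) + ((18589/36)m^2 - (92945/36)m - 18589/6)
  6m^3 + 97m^2 - 671m - 762 = ((216/18589)m + 4572/18589)((18589/36)m^2 - (92945/36)m - 18589/6) + (0)
Last nonzero remainder: (18589/36)m^2 - (92945/36)m - 18589/6. Dividing through by 18589/36 gives the monic gcd m^2 - 5m - 6.
Then lcm(f, g) = f·g / gcd(f, g); expanding and making the result monic gives the answer.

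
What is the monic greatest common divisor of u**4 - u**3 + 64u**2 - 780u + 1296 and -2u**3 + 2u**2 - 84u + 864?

u - 6

By polynomial division,
  u**4 - u**3 + 64u**2 - 780u + 1296 = (-(1/2)u)(-2u**3 + 2u**2 - 84u + 864) + (22u**2 - 348u + 1296)
  -2u**3 + 2u**2 - 84u + 864 = (-(1/11)u - 163/121)(22u**2 - 348u + 1296) + (-(52632/121)u + 315792/121)
  22u**2 - 348u + 1296 = (-(1331/26316)u + 363/731)(-(52632/121)u + 315792/121) + (0)
Last nonzero remainder: -(52632/121)u + 315792/121. Dividing through by -52632/121 gives the monic gcd u - 6.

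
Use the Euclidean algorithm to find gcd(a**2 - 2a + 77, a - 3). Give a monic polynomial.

1

By polynomial division,
  a**2 - 2a + 77 = (a + 1)(a - 3) + (80)
  a - 3 = ((1/80)a - 3/80)(80) + (0)
The last nonzero remainder is the constant 80, so the polynomials are coprime and gcd = 1.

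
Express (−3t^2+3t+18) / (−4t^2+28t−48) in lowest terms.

Apply the Euclidean algorithm:
  −3t^2+3t+18 = (3/4)(−4t^2+28t−48) + (−18t+54)
  −4t^2+28t−48 = ((2/9)t−8/9)(−18t+54) + (0)
Last nonzero remainder: −18t+54. Dividing through by −18 gives the monic gcd t−3.
Cancel t−3 from numerator and denominator to get the reduced form.

(3t+6)/(4t−16)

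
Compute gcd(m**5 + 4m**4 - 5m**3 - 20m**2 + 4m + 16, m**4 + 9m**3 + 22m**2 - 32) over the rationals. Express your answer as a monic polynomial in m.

Euclidean algorithm in ℚ[m]:
  m**5 + 4m**4 - 5m**3 - 20m**2 + 4m + 16 = (m - 5)(m**4 + 9m**3 + 22m**2 - 32) + (18m**3 + 90m**2 + 36m - 144)
  m**4 + 9m**3 + 22m**2 - 32 = ((1/18)m + 2/9)(18m**3 + 90m**2 + 36m - 144) + (0)
Last nonzero remainder: 18m**3 + 90m**2 + 36m - 144. Dividing through by 18 gives the monic gcd m**3 + 5m**2 + 2m - 8.

m**3 + 5m**2 + 2m - 8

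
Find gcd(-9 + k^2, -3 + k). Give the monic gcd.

By polynomial division,
  k^2 - 9 = (k + 3)(k - 3) + (0)
The last nonzero remainder k - 3 is already monic.

-3 + k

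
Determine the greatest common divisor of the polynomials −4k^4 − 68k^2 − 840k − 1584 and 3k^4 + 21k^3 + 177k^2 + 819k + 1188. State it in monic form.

k^2 + 6k + 9

By polynomial division,
  −4k^4 − 68k^2 − 840k − 1584 = (−4/3)(3k^4 + 21k^3 + 177k^2 + 819k + 1188) + (28k^3 + 168k^2 + 252k)
  3k^4 + 21k^3 + 177k^2 + 819k + 1188 = ((3/28)k + 3/28)(28k^3 + 168k^2 + 252k) + (132k^2 + 792k + 1188)
  28k^3 + 168k^2 + 252k = ((7/33)k)(132k^2 + 792k + 1188) + (0)
Last nonzero remainder: 132k^2 + 792k + 1188. Dividing through by 132 gives the monic gcd k^2 + 6k + 9.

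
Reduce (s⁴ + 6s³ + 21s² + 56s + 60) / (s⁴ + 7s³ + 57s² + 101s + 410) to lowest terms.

Euclidean algorithm in ℚ[s]:
  s⁴ + 6s³ + 21s² + 56s + 60 = (s⁴ + 7s³ + 57s² + 101s + 410) + (-s³ - 36s² - 45s - 350)
  s⁴ + 7s³ + 57s² + 101s + 410 = (-s + 29)(-s³ - 36s² - 45s - 350) + (1056s² + 1056s + 10560)
  -s³ - 36s² - 45s - 350 = (-(1/1056)s - 35/1056)(1056s² + 1056s + 10560) + (0)
Last nonzero remainder: 1056s² + 1056s + 10560. Dividing through by 1056 gives the monic gcd s² + s + 10.
Cancel s² + s + 10 from numerator and denominator to get the reduced form.

(s² + 5s + 6)/(s² + 6s + 41)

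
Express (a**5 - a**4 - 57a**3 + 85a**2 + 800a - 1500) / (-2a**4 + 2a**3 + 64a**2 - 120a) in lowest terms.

(-a**2 + 25)/(2a)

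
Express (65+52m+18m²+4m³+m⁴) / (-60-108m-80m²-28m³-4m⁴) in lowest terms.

(-13-m²)/(12+12m+4m²)

Repeated division with remainder:
  m⁴+4m³+18m²+52m+65 = (-1/4)(-4m⁴-28m³-80m²-108m-60) + (-3m³-2m²+25m+50)
  -4m⁴-28m³-80m²-108m-60 = ((4/3)m+76/9)(-3m³-2m²+25m+50) + (-(868/9)m²-(3472/9)m-4340/9)
  -3m³-2m²+25m+50 = ((27/868)m-45/434)(-(868/9)m²-(3472/9)m-4340/9) + (0)
Last nonzero remainder: -(868/9)m²-(3472/9)m-4340/9. Dividing through by -868/9 gives the monic gcd m²+4m+5.
Cancel m²+4m+5 from numerator and denominator to get the reduced form.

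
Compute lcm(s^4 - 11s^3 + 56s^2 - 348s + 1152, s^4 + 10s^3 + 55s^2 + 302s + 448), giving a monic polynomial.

s^6 - 2s^5 - 29s^4 + 2s^3 - 1196s^2 + 5496s + 16128

Euclidean algorithm in ℚ[s]:
  s^4 - 11s^3 + 56s^2 - 348s + 1152 = (s^4 + 10s^3 + 55s^2 + 302s + 448) + (-21s^3 + s^2 - 650s + 704)
  s^4 + 10s^3 + 55s^2 + 302s + 448 = (-(1/21)s - 211/441)(-21s^3 + s^2 - 650s + 704) + ((10816/441)s^2 + (10816/441)s + 346112/441)
  -21s^3 + s^2 - 650s + 704 = (-(9261/10816)s + 4851/5408)((10816/441)s^2 + (10816/441)s + 346112/441) + (0)
Last nonzero remainder: (10816/441)s^2 + (10816/441)s + 346112/441. Dividing through by 10816/441 gives the monic gcd s^2 + s + 32.
Then lcm(f, g) = f·g / gcd(f, g); expanding and making the result monic gives the answer.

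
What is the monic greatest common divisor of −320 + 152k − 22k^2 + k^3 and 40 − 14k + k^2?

Repeated division with remainder:
  k^3 − 22k^2 + 152k − 320 = (k − 8)(k^2 − 14k + 40) + (0)
The last nonzero remainder k^2 − 14k + 40 is already monic.

40 − 14k + k^2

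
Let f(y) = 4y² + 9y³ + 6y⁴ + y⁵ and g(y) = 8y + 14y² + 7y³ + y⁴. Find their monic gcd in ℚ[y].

4y + 5y² + y³

Repeated division with remainder:
  y⁵ + 6y⁴ + 9y³ + 4y² = (y - 1)(y⁴ + 7y³ + 14y² + 8y) + (2y³ + 10y² + 8y)
  y⁴ + 7y³ + 14y² + 8y = ((1/2)y + 1)(2y³ + 10y² + 8y) + (0)
Last nonzero remainder: 2y³ + 10y² + 8y. Dividing through by 2 gives the monic gcd y³ + 5y² + 4y.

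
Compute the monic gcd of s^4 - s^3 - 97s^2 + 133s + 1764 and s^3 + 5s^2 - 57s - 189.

s^2 + 2s - 63

Euclidean algorithm in ℚ[s]:
  s^4 - s^3 - 97s^2 + 133s + 1764 = (s - 6)(s^3 + 5s^2 - 57s - 189) + (-10s^2 - 20s + 630)
  s^3 + 5s^2 - 57s - 189 = (-(1/10)s - 3/10)(-10s^2 - 20s + 630) + (0)
Last nonzero remainder: -10s^2 - 20s + 630. Dividing through by -10 gives the monic gcd s^2 + 2s - 63.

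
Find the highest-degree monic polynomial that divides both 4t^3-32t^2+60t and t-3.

t-3

Apply the Euclidean algorithm:
  4t^3-32t^2+60t = (4t^2-20t)(t-3) + (0)
The last nonzero remainder t-3 is already monic.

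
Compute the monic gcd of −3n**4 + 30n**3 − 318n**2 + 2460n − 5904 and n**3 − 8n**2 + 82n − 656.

n**2 + 82

Apply the Euclidean algorithm:
  −3n**4 + 30n**3 − 318n**2 + 2460n − 5904 = (−3n + 6)(n**3 − 8n**2 + 82n − 656) + (−24n**2 − 1968)
  n**3 − 8n**2 + 82n − 656 = (−(1/24)n + 1/3)(−24n**2 − 1968) + (0)
Last nonzero remainder: −24n**2 − 1968. Dividing through by −24 gives the monic gcd n**2 + 82.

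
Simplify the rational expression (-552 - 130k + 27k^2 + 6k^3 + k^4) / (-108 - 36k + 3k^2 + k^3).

(-184 + 18k + 3k^2 + k^3)/(-36 + k^2)

By polynomial division,
  k^4 + 6k^3 + 27k^2 - 130k - 552 = (k + 3)(k^3 + 3k^2 - 36k - 108) + (54k^2 + 86k - 228)
  k^3 + 3k^2 - 36k - 108 = ((1/54)k + 19/729)(54k^2 + 86k - 228) + (-(24800/729)k - 24800/243)
  54k^2 + 86k - 228 = (-(19683/12400)k + 13851/6200)(-(24800/729)k - 24800/243) + (0)
Last nonzero remainder: -(24800/729)k - 24800/243. Dividing through by -24800/729 gives the monic gcd k + 3.
Cancel k + 3 from numerator and denominator to get the reduced form.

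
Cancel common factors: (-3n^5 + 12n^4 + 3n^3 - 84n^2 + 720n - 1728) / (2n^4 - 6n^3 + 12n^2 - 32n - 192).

(-3n^2 - 3n + 36)/(2n + 4)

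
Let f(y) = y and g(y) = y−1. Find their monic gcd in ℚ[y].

Apply the Euclidean algorithm:
  y = (y−1) + (1)
  y−1 = (y−1)(1) + (0)
The last nonzero remainder is the constant 1, so the polynomials are coprime and gcd = 1.

1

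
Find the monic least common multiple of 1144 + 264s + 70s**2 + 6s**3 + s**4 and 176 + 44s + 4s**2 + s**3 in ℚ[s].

Euclidean algorithm in ℚ[s]:
  s**4 + 6s**3 + 70s**2 + 264s + 1144 = (s + 2)(s**3 + 4s**2 + 44s + 176) + (18s**2 + 792)
  s**3 + 4s**2 + 44s + 176 = ((1/18)s + 2/9)(18s**2 + 792) + (0)
Last nonzero remainder: 18s**2 + 792. Dividing through by 18 gives the monic gcd s**2 + 44.
Then lcm(f, g) = f·g / gcd(f, g); expanding and making the result monic gives the answer.

4576 + 2200s + 544s**2 + 94s**3 + 10s**4 + s**5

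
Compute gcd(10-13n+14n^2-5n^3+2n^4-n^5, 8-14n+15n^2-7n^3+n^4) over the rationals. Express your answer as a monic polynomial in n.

-2+3n-3n^2+n^3

Repeated division with remainder:
  -n^5+2n^4-5n^3+14n^2-13n+10 = (-n-5)(n^4-7n^3+15n^2-14n+8) + (-25n^3+75n^2-75n+50)
  n^4-7n^3+15n^2-14n+8 = (-(1/25)n+4/25)(-25n^3+75n^2-75n+50) + (0)
Last nonzero remainder: -25n^3+75n^2-75n+50. Dividing through by -25 gives the monic gcd n^3-3n^2+3n-2.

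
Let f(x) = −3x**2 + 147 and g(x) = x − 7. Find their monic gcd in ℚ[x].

Euclidean algorithm in ℚ[x]:
  −3x**2 + 147 = (−3x − 21)(x − 7) + (0)
The last nonzero remainder x − 7 is already monic.

x − 7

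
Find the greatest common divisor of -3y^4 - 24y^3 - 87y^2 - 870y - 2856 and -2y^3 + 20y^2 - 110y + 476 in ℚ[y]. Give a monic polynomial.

y^2 - 3y + 34

Repeated division with remainder:
  -3y^4 - 24y^3 - 87y^2 - 870y - 2856 = ((3/2)y + 27)(-2y^3 + 20y^2 - 110y + 476) + (-462y^2 + 1386y - 15708)
  -2y^3 + 20y^2 - 110y + 476 = ((1/231)y - 1/33)(-462y^2 + 1386y - 15708) + (0)
Last nonzero remainder: -462y^2 + 1386y - 15708. Dividing through by -462 gives the monic gcd y^2 - 3y + 34.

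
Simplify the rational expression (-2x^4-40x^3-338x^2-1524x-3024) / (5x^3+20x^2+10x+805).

(-2x^3-26x^2-156x-432)/(5x^2-15x+115)

Repeated division with remainder:
  -2x^4-40x^3-338x^2-1524x-3024 = (-(2/5)x-32/5)(5x^3+20x^2+10x+805) + (-206x^2-1138x+2128)
  5x^3+20x^2+10x+805 = (-(5/206)x+785/21218)(-206x^2-1138x+2128) + ((1100715/10609)x+7705005/10609)
  -206x^2-1138x+2128 = (-(2185454/1100715)x+3225136/1100715)((1100715/10609)x+7705005/10609) + (0)
Last nonzero remainder: (1100715/10609)x+7705005/10609. Dividing through by 1100715/10609 gives the monic gcd x+7.
Cancel x+7 from numerator and denominator to get the reduced form.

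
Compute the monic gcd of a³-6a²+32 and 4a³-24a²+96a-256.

a-4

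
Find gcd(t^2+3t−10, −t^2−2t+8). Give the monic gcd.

Apply the Euclidean algorithm:
  t^2+3t−10 = (−1)(−t^2−2t+8) + (t−2)
  −t^2−2t+8 = (−t−4)(t−2) + (0)
The last nonzero remainder t−2 is already monic.

t−2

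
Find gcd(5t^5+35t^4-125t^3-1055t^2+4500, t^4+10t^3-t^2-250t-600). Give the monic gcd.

Euclidean algorithm in ℚ[t]:
  5t^5+35t^4-125t^3-1055t^2+4500 = (5t-15)(t^4+10t^3-t^2-250t-600) + (30t^3+180t^2-750t-4500)
  t^4+10t^3-t^2-250t-600 = ((1/30)t+2/15)(30t^3+180t^2-750t-4500) + (0)
Last nonzero remainder: 30t^3+180t^2-750t-4500. Dividing through by 30 gives the monic gcd t^3+6t^2-25t-150.

t^3+6t^2-25t-150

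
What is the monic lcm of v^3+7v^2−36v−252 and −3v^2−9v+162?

v^4+16v^3+27v^2−576v−2268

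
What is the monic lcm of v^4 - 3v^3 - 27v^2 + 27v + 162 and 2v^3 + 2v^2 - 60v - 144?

Repeated division with remainder:
  v^4 - 3v^3 - 27v^2 + 27v + 162 = ((1/2)v - 2)(2v^3 + 2v^2 - 60v - 144) + (7v^2 - 21v - 126)
  2v^3 + 2v^2 - 60v - 144 = ((2/7)v + 8/7)(7v^2 - 21v - 126) + (0)
Last nonzero remainder: 7v^2 - 21v - 126. Dividing through by 7 gives the monic gcd v^2 - 3v - 18.
Then lcm(f, g) = f·g / gcd(f, g); expanding and making the result monic gives the answer.

v^5 + v^4 - 39v^3 - 81v^2 + 270v + 648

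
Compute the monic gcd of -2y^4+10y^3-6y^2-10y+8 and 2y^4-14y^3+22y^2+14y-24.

Euclidean algorithm in ℚ[y]:
  -2y^4+10y^3-6y^2-10y+8 = (-1)(2y^4-14y^3+22y^2+14y-24) + (-4y^3+16y^2+4y-16)
  2y^4-14y^3+22y^2+14y-24 = (-(1/2)y+3/2)(-4y^3+16y^2+4y-16) + (0)
Last nonzero remainder: -4y^3+16y^2+4y-16. Dividing through by -4 gives the monic gcd y^3-4y^2-y+4.

y^3-4y^2-y+4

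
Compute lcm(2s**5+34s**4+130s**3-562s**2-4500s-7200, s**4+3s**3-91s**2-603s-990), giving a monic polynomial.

s**6+6s**5-122s**4-996s**3+841s**2+21150s+39600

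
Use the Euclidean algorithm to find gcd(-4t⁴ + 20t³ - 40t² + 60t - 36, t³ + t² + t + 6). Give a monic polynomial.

By polynomial division,
  -4t⁴ + 20t³ - 40t² + 60t - 36 = (-4t + 24)(t³ + t² + t + 6) + (-60t² + 60t - 180)
  t³ + t² + t + 6 = (-(1/60)t - 1/30)(-60t² + 60t - 180) + (0)
Last nonzero remainder: -60t² + 60t - 180. Dividing through by -60 gives the monic gcd t² - t + 3.

t² - t + 3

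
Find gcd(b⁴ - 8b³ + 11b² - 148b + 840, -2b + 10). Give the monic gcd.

b - 5

Euclidean algorithm in ℚ[b]:
  b⁴ - 8b³ + 11b² - 148b + 840 = (-(1/2)b³ + (3/2)b² + 2b + 84)(-2b + 10) + (0)
Last nonzero remainder: -2b + 10. Dividing through by -2 gives the monic gcd b - 5.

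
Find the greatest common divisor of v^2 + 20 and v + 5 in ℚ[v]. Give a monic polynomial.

1

Repeated division with remainder:
  v^2 + 20 = (v − 5)(v + 5) + (45)
  v + 5 = ((1/45)v + 1/9)(45) + (0)
The last nonzero remainder is the constant 45, so the polynomials are coprime and gcd = 1.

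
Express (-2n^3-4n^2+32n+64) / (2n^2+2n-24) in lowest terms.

(-n^2+2n+8)/(n-3)

By polynomial division,
  -2n^3-4n^2+32n+64 = (-n-1)(2n^2+2n-24) + (10n+40)
  2n^2+2n-24 = ((1/5)n-3/5)(10n+40) + (0)
Last nonzero remainder: 10n+40. Dividing through by 10 gives the monic gcd n+4.
Cancel n+4 from numerator and denominator to get the reduced form.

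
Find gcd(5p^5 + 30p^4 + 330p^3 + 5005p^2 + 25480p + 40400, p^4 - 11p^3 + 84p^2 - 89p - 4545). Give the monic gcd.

Euclidean algorithm in ℚ[p]:
  5p^5 + 30p^4 + 330p^3 + 5005p^2 + 25480p + 40400 = (5p + 85)(p^4 - 11p^3 + 84p^2 - 89p - 4545) + (845p^3 - 1690p^2 + 55770p + 426725)
  p^4 - 11p^3 + 84p^2 - 89p - 4545 = ((1/845)p - 9/845)(845p^3 - 1690p^2 + 55770p + 426725) + (0)
Last nonzero remainder: 845p^3 - 1690p^2 + 55770p + 426725. Dividing through by 845 gives the monic gcd p^3 - 2p^2 + 66p + 505.

p^3 - 2p^2 + 66p + 505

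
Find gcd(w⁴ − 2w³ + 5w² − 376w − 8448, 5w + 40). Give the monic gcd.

w + 8

By polynomial division,
  w⁴ − 2w³ + 5w² − 376w − 8448 = ((1/5)w³ − 2w² + 17w − 1056/5)(5w + 40) + (0)
Last nonzero remainder: 5w + 40. Dividing through by 5 gives the monic gcd w + 8.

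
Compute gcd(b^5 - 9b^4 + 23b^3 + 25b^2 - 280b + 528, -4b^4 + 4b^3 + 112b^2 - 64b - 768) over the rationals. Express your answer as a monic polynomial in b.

b^3 - 5b^2 - 8b + 48

Repeated division with remainder:
  b^5 - 9b^4 + 23b^3 + 25b^2 - 280b + 528 = (-(1/4)b + 2)(-4b^4 + 4b^3 + 112b^2 - 64b - 768) + (43b^3 - 215b^2 - 344b + 2064)
  -4b^4 + 4b^3 + 112b^2 - 64b - 768 = (-(4/43)b - 16/43)(43b^3 - 215b^2 - 344b + 2064) + (0)
Last nonzero remainder: 43b^3 - 215b^2 - 344b + 2064. Dividing through by 43 gives the monic gcd b^3 - 5b^2 - 8b + 48.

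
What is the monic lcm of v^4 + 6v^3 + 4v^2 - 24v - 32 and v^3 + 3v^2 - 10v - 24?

Euclidean algorithm in ℚ[v]:
  v^4 + 6v^3 + 4v^2 - 24v - 32 = (v + 3)(v^3 + 3v^2 - 10v - 24) + (5v^2 + 30v + 40)
  v^3 + 3v^2 - 10v - 24 = ((1/5)v - 3/5)(5v^2 + 30v + 40) + (0)
Last nonzero remainder: 5v^2 + 30v + 40. Dividing through by 5 gives the monic gcd v^2 + 6v + 8.
Then lcm(f, g) = f·g / gcd(f, g); expanding and making the result monic gives the answer.

v^5 + 3v^4 - 14v^3 - 36v^2 + 40v + 96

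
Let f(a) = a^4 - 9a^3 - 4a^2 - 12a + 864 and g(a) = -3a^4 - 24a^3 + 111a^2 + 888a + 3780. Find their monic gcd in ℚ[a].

Repeated division with remainder:
  a^4 - 9a^3 - 4a^2 - 12a + 864 = (-1/3)(-3a^4 - 24a^3 + 111a^2 + 888a + 3780) + (-17a^3 + 33a^2 + 284a + 2124)
  -3a^4 - 24a^3 + 111a^2 + 888a + 3780 = ((3/17)a + 507/289)(-17a^3 + 33a^2 + 284a + 2124) + ((864/289)a^2 + (4320/289)a + 15552/289)
  -17a^3 + 33a^2 + 284a + 2124 = (-(4913/864)a + 17051/432)((864/289)a^2 + (4320/289)a + 15552/289) + (0)
Last nonzero remainder: (864/289)a^2 + (4320/289)a + 15552/289. Dividing through by 864/289 gives the monic gcd a^2 + 5a + 18.

a^2 + 5a + 18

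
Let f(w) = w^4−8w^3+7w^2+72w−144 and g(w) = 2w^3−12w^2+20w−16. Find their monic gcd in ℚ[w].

Euclidean algorithm in ℚ[w]:
  w^4−8w^3+7w^2+72w−144 = ((1/2)w−1)(2w^3−12w^2+20w−16) + (−15w^2+100w−160)
  2w^3−12w^2+20w−16 = (−(2/15)w−4/45)(−15w^2+100w−160) + ((68/9)w−272/9)
  −15w^2+100w−160 = (−(135/68)w+90/17)((68/9)w−272/9) + (0)
Last nonzero remainder: (68/9)w−272/9. Dividing through by 68/9 gives the monic gcd w−4.

w−4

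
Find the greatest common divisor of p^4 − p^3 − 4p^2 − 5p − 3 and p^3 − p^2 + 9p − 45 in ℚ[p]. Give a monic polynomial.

p − 3

Apply the Euclidean algorithm:
  p^4 − p^3 − 4p^2 − 5p − 3 = (p)(p^3 − p^2 + 9p − 45) + (−13p^2 + 40p − 3)
  p^3 − p^2 + 9p − 45 = (−(1/13)p − 27/169)(−13p^2 + 40p − 3) + ((2562/169)p − 7686/169)
  −13p^2 + 40p − 3 = (−(2197/2562)p + 169/2562)((2562/169)p − 7686/169) + (0)
Last nonzero remainder: (2562/169)p − 7686/169. Dividing through by 2562/169 gives the monic gcd p − 3.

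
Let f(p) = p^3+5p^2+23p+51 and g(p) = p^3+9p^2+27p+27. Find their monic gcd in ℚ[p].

p+3

Repeated division with remainder:
  p^3+5p^2+23p+51 = (p^3+9p^2+27p+27) + (-4p^2-4p+24)
  p^3+9p^2+27p+27 = (-(1/4)p-2)(-4p^2-4p+24) + (25p+75)
  -4p^2-4p+24 = (-(4/25)p+8/25)(25p+75) + (0)
Last nonzero remainder: 25p+75. Dividing through by 25 gives the monic gcd p+3.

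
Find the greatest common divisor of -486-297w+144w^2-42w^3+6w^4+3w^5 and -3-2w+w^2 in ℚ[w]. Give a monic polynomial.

-3-2w+w^2

Repeated division with remainder:
  3w^5+6w^4-42w^3+144w^2-297w-486 = (3w^3+12w^2-9w+162)(w^2-2w-3) + (0)
The last nonzero remainder w^2-2w-3 is already monic.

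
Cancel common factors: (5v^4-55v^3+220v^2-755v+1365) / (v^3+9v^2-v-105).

(5v^3-40v^2+100v-455)/(v^2+12v+35)

Apply the Euclidean algorithm:
  5v^4-55v^3+220v^2-755v+1365 = (5v-100)(v^3+9v^2-v-105) + (1125v^2-330v-9135)
  v^3+9v^2-v-105 = ((1/1125)v+697/84375)(1125v^2-330v-9135) + ((55384/5625)v-55384/1875)
  1125v^2-330v-9135 = ((6328125/55384)v+2446875/7912)((55384/5625)v-55384/1875) + (0)
Last nonzero remainder: (55384/5625)v-55384/1875. Dividing through by 55384/5625 gives the monic gcd v-3.
Cancel v-3 from numerator and denominator to get the reduced form.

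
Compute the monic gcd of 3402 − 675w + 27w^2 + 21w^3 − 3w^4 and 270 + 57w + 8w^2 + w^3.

6 + w

Apply the Euclidean algorithm:
  −3w^4 + 21w^3 + 27w^2 − 675w + 3402 = (−3w + 45)(w^3 + 8w^2 + 57w + 270) + (−162w^2 − 2430w − 8748)
  w^3 + 8w^2 + 57w + 270 = (−(1/162)w + 7/162)(−162w^2 − 2430w − 8748) + (108w + 648)
  −162w^2 − 2430w − 8748 = (−(3/2)w − 27/2)(108w + 648) + (0)
Last nonzero remainder: 108w + 648. Dividing through by 108 gives the monic gcd w + 6.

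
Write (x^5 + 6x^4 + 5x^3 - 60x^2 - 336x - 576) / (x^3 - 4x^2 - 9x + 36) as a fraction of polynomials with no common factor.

Euclidean algorithm in ℚ[x]:
  x^5 + 6x^4 + 5x^3 - 60x^2 - 336x - 576 = (x^2 + 10x + 54)(x^3 - 4x^2 - 9x + 36) + (210x^2 - 210x - 2520)
  x^3 - 4x^2 - 9x + 36 = ((1/210)x - 1/70)(210x^2 - 210x - 2520) + (0)
Last nonzero remainder: 210x^2 - 210x - 2520. Dividing through by 210 gives the monic gcd x^2 - x - 12.
Cancel x^2 - x - 12 from numerator and denominator to get the reduced form.

(x^3 + 7x^2 + 24x + 48)/(x - 3)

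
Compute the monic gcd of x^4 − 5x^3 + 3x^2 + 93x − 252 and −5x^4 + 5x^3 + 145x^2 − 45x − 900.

Repeated division with remainder:
  x^4 − 5x^3 + 3x^2 + 93x − 252 = (−1/5)(−5x^4 + 5x^3 + 145x^2 − 45x − 900) + (−4x^3 + 32x^2 + 84x − 432)
  −5x^4 + 5x^3 + 145x^2 − 45x − 900 = ((5/4)x + 35/4)(−4x^3 + 32x^2 + 84x − 432) + (−240x^2 − 240x + 2880)
  −4x^3 + 32x^2 + 84x − 432 = ((1/60)x − 3/20)(−240x^2 − 240x + 2880) + (0)
Last nonzero remainder: −240x^2 − 240x + 2880. Dividing through by −240 gives the monic gcd x^2 + x − 12.

x^2 + x − 12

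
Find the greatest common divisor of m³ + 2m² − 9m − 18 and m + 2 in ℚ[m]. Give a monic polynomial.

m + 2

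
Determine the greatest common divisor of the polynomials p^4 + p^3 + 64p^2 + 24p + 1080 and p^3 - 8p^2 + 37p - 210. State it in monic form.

p^2 - p + 30

Euclidean algorithm in ℚ[p]:
  p^4 + p^3 + 64p^2 + 24p + 1080 = (p + 9)(p^3 - 8p^2 + 37p - 210) + (99p^2 - 99p + 2970)
  p^3 - 8p^2 + 37p - 210 = ((1/99)p - 7/99)(99p^2 - 99p + 2970) + (0)
Last nonzero remainder: 99p^2 - 99p + 2970. Dividing through by 99 gives the monic gcd p^2 - p + 30.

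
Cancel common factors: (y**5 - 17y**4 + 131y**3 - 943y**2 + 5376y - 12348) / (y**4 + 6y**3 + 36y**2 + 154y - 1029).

By polynomial division,
  y**5 - 17y**4 + 131y**3 - 943y**2 + 5376y - 12348 = (y - 23)(y**4 + 6y**3 + 36y**2 + 154y - 1029) + (233y**3 - 269y**2 + 9947y - 36015)
  y**4 + 6y**3 + 36y**2 + 154y - 1029 = ((1/233)y + 1667/54289)(233y**3 - 269y**2 + 9947y - 36015) + ((85176/54289)y**2 + (170352/54289)y + 4173624/54289)
  233y**3 - 269y**2 + 9947y - 36015 = ((12649337/85176)y - 1900115/4056)((85176/54289)y**2 + (170352/54289)y + 4173624/54289) + (0)
Last nonzero remainder: (85176/54289)y**2 + (170352/54289)y + 4173624/54289. Dividing through by 85176/54289 gives the monic gcd y**2 + 2y + 49.
Cancel y**2 + 2y + 49 from numerator and denominator to get the reduced form.

(y**3 - 19y**2 + 120y - 252)/(y**2 + 4y - 21)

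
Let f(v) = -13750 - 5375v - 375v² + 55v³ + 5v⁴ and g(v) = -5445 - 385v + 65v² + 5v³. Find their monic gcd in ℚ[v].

Repeated division with remainder:
  5v⁴ + 55v³ - 375v² - 5375v - 13750 = (v - 2)(5v³ + 65v² - 385v - 5445) + (140v² - 700v - 24640)
  5v³ + 65v² - 385v - 5445 = ((1/28)v + 9/14)(140v² - 700v - 24640) + (945v + 10395)
  140v² - 700v - 24640 = ((4/27)v - 64/27)(945v + 10395) + (0)
Last nonzero remainder: 945v + 10395. Dividing through by 945 gives the monic gcd v + 11.

11 + v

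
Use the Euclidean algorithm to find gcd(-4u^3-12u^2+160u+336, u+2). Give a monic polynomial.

u+2

Euclidean algorithm in ℚ[u]:
  -4u^3-12u^2+160u+336 = (-4u^2-4u+168)(u+2) + (0)
The last nonzero remainder u+2 is already monic.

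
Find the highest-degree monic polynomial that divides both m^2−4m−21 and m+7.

1

Apply the Euclidean algorithm:
  m^2−4m−21 = (m−11)(m+7) + (56)
  m+7 = ((1/56)m+1/8)(56) + (0)
The last nonzero remainder is the constant 56, so the polynomials are coprime and gcd = 1.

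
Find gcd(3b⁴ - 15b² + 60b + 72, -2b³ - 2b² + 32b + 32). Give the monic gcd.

By polynomial division,
  3b⁴ - 15b² + 60b + 72 = (-(3/2)b + 3/2)(-2b³ - 2b² + 32b + 32) + (36b² + 60b + 24)
  -2b³ - 2b² + 32b + 32 = (-(1/18)b + 1/27)(36b² + 60b + 24) + ((280/9)b + 280/9)
  36b² + 60b + 24 = ((81/70)b + 27/35)((280/9)b + 280/9) + (0)
Last nonzero remainder: (280/9)b + 280/9. Dividing through by 280/9 gives the monic gcd b + 1.

b + 1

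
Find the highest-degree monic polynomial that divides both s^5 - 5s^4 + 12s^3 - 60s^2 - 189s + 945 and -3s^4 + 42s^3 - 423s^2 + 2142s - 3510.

s^2 - 8s + 15

Apply the Euclidean algorithm:
  s^5 - 5s^4 + 12s^3 - 60s^2 - 189s + 945 = (-(1/3)s - 3)(-3s^4 + 42s^3 - 423s^2 + 2142s - 3510) + (-3s^3 - 615s^2 + 5067s - 9585)
  -3s^4 + 42s^3 - 423s^2 + 2142s - 3510 = (s - 219)(-3s^3 - 615s^2 + 5067s - 9585) + (-140175s^2 + 1121400s - 2102625)
  -3s^3 - 615s^2 + 5067s - 9585 = ((1/46725)s + 71/15575)(-140175s^2 + 1121400s - 2102625) + (0)
Last nonzero remainder: -140175s^2 + 1121400s - 2102625. Dividing through by -140175 gives the monic gcd s^2 - 8s + 15.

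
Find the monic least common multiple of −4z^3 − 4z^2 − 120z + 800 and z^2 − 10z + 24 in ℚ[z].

By polynomial division,
  −4z^3 − 4z^2 − 120z + 800 = (−4z − 44)(z^2 − 10z + 24) + (−464z + 1856)
  z^2 − 10z + 24 = (−(1/464)z + 3/232)(−464z + 1856) + (0)
Last nonzero remainder: −464z + 1856. Dividing through by −464 gives the monic gcd z − 4.
Then lcm(f, g) = f·g / gcd(f, g); expanding and making the result monic gives the answer.

z^4 − 5z^3 + 24z^2 − 380z + 1200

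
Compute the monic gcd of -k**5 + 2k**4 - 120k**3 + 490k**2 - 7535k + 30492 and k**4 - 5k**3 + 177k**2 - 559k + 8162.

k**2 - 6k + 77

By polynomial division,
  -k**5 + 2k**4 - 120k**3 + 490k**2 - 7535k + 30492 = (-k - 3)(k**4 - 5k**3 + 177k**2 - 559k + 8162) + (42k**3 + 462k**2 - 1050k + 54978)
  k**4 - 5k**3 + 177k**2 - 559k + 8162 = ((1/42)k - 8/21)(42k**3 + 462k**2 - 1050k + 54978) + (378k**2 - 2268k + 29106)
  42k**3 + 462k**2 - 1050k + 54978 = ((1/9)k + 17/9)(378k**2 - 2268k + 29106) + (0)
Last nonzero remainder: 378k**2 - 2268k + 29106. Dividing through by 378 gives the monic gcd k**2 - 6k + 77.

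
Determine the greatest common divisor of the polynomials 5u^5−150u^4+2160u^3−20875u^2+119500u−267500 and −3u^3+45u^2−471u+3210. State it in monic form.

Apply the Euclidean algorithm:
  5u^5−150u^4+2160u^3−20875u^2+119500u−267500 = (−(5/3)u^2+25u−250/3)(−3u^3+45u^2−471u+3210) + (0)
Last nonzero remainder: −3u^3+45u^2−471u+3210. Dividing through by −3 gives the monic gcd u^3−15u^2+157u−1070.

u^3−15u^2+157u−1070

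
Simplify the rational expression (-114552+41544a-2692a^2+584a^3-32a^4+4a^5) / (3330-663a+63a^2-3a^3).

Repeated division with remainder:
  4a^5-32a^4+584a^3-2692a^2+41544a-114552 = (-(4/3)a^2-(52/3)a-264)(-3a^3+63a^2-663a+3330) + (6888a^2-75768a+764568)
  -3a^3+63a^2-663a+3330 = (-(1/2296)a+5/1148)(6888a^2-75768a+764568) + (0)
Last nonzero remainder: 6888a^2-75768a+764568. Dividing through by 6888 gives the monic gcd a^2-11a+111.
Cancel a^2-11a+111 from numerator and denominator to get the reduced form.

(1032-272a-12a^2-4a^3)/(-30+3a)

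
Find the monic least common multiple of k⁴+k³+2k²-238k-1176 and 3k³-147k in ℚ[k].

Repeated division with remainder:
  k⁴+k³+2k²-238k-1176 = ((1/3)k+1/3)(3k³-147k) + (51k²-189k-1176)
  3k³-147k = ((1/17)k+63/289)(51k²-189k-1176) + (-(10584/289)k+74088/289)
  51k²-189k-1176 = (-(4913/3528)k-289/63)(-(10584/289)k+74088/289) + (0)
Last nonzero remainder: -(10584/289)k+74088/289. Dividing through by -10584/289 gives the monic gcd k-7.
Then lcm(f, g) = f·g / gcd(f, g); expanding and making the result monic gives the answer.

k⁶+8k⁵+9k⁴-224k³-2842k²-8232k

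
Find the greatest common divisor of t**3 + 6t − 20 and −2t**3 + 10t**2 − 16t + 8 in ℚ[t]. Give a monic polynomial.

Euclidean algorithm in ℚ[t]:
  t**3 + 6t − 20 = (−1/2)(−2t**3 + 10t**2 − 16t + 8) + (5t**2 − 2t − 16)
  −2t**3 + 10t**2 − 16t + 8 = (−(2/5)t + 46/25)(5t**2 − 2t − 16) + (−(468/25)t + 936/25)
  5t**2 − 2t − 16 = (−(125/468)t − 50/117)(−(468/25)t + 936/25) + (0)
Last nonzero remainder: −(468/25)t + 936/25. Dividing through by −468/25 gives the monic gcd t − 2.

t − 2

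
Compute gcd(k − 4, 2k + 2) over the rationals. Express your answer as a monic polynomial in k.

1

By polynomial division,
  k − 4 = (1/2)(2k + 2) + (−5)
  2k + 2 = (−(2/5)k − 2/5)(−5) + (0)
The last nonzero remainder is the constant −5, so the polynomials are coprime and gcd = 1.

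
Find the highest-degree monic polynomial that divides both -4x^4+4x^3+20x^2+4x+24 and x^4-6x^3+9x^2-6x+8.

Euclidean algorithm in ℚ[x]:
  -4x^4+4x^3+20x^2+4x+24 = (-4)(x^4-6x^3+9x^2-6x+8) + (-20x^3+56x^2-20x+56)
  x^4-6x^3+9x^2-6x+8 = (-(1/20)x+4/25)(-20x^3+56x^2-20x+56) + (-(24/25)x^2-24/25)
  -20x^3+56x^2-20x+56 = ((125/6)x-175/3)(-(24/25)x^2-24/25) + (0)
Last nonzero remainder: -(24/25)x^2-24/25. Dividing through by -24/25 gives the monic gcd x^2+1.

x^2+1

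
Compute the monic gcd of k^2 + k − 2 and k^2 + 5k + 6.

k + 2

Euclidean algorithm in ℚ[k]:
  k^2 + k − 2 = (k^2 + 5k + 6) + (−4k − 8)
  k^2 + 5k + 6 = (−(1/4)k − 3/4)(−4k − 8) + (0)
Last nonzero remainder: −4k − 8. Dividing through by −4 gives the monic gcd k + 2.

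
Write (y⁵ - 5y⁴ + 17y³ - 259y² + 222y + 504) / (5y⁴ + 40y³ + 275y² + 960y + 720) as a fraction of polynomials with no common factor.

Euclidean algorithm in ℚ[y]:
  y⁵ - 5y⁴ + 17y³ - 259y² + 222y + 504 = ((1/5)y - 13/5)(5y⁴ + 40y³ + 275y² + 960y + 720) + (66y³ + 264y² + 2574y + 2376)
  5y⁴ + 40y³ + 275y² + 960y + 720 = ((5/66)y + 10/33)(66y³ + 264y² + 2574y + 2376) + (0)
Last nonzero remainder: 66y³ + 264y² + 2574y + 2376. Dividing through by 66 gives the monic gcd y³ + 4y² + 39y + 36.
Cancel y³ + 4y² + 39y + 36 from numerator and denominator to get the reduced form.

(y² - 9y + 14)/(5y + 20)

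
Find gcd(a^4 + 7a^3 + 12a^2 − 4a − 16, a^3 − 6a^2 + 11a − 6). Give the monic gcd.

a − 1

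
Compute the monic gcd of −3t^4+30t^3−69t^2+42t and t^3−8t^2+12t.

Repeated division with remainder:
  −3t^4+30t^3−69t^2+42t = (−3t+6)(t^3−8t^2+12t) + (15t^2−30t)
  t^3−8t^2+12t = ((1/15)t−2/5)(15t^2−30t) + (0)
Last nonzero remainder: 15t^2−30t. Dividing through by 15 gives the monic gcd t^2−2t.

t^2−2t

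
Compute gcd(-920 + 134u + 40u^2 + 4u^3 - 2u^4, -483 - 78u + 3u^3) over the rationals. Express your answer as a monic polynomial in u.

23 + 7u + u^2

Apply the Euclidean algorithm:
  -2u^4 + 4u^3 + 40u^2 + 134u - 920 = (-(2/3)u + 4/3)(3u^3 - 78u - 483) + (-12u^2 - 84u - 276)
  3u^3 - 78u - 483 = (-(1/4)u + 7/4)(-12u^2 - 84u - 276) + (0)
Last nonzero remainder: -12u^2 - 84u - 276. Dividing through by -12 gives the monic gcd u^2 + 7u + 23.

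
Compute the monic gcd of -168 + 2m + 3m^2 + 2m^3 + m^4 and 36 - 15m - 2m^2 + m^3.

-12 + m + m^2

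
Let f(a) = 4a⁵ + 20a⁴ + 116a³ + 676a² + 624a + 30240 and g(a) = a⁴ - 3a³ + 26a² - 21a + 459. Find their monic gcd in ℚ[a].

a² - 6a + 27

Apply the Euclidean algorithm:
  4a⁵ + 20a⁴ + 116a³ + 676a² + 624a + 30240 = (4a + 32)(a⁴ - 3a³ + 26a² - 21a + 459) + (108a³ - 72a² - 540a + 15552)
  a⁴ - 3a³ + 26a² - 21a + 459 = ((1/108)a - 7/324)(108a³ - 72a² - 540a + 15552) + ((265/9)a² - (530/3)a + 795)
  108a³ - 72a² - 540a + 15552 = ((972/265)a + 5184/265)((265/9)a² - (530/3)a + 795) + (0)
Last nonzero remainder: (265/9)a² - (530/3)a + 795. Dividing through by 265/9 gives the monic gcd a² - 6a + 27.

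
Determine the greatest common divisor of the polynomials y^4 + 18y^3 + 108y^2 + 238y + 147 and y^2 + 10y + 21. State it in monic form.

y^2 + 10y + 21

Euclidean algorithm in ℚ[y]:
  y^4 + 18y^3 + 108y^2 + 238y + 147 = (y^2 + 8y + 7)(y^2 + 10y + 21) + (0)
The last nonzero remainder y^2 + 10y + 21 is already monic.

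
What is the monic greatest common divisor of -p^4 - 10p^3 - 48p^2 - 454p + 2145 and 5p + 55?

By polynomial division,
  -p^4 - 10p^3 - 48p^2 - 454p + 2145 = (-(1/5)p^3 + (1/5)p^2 - (59/5)p + 39)(5p + 55) + (0)
Last nonzero remainder: 5p + 55. Dividing through by 5 gives the monic gcd p + 11.

p + 11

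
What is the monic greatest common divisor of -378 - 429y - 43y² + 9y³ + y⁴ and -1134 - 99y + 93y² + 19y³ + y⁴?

54 + 15y + y²

Apply the Euclidean algorithm:
  y⁴ + 9y³ - 43y² - 429y - 378 = (y⁴ + 19y³ + 93y² - 99y - 1134) + (-10y³ - 136y² - 330y + 756)
  y⁴ + 19y³ + 93y² - 99y - 1134 = (-(1/10)y - 27/50)(-10y³ - 136y² - 330y + 756) + (-(336/25)y² - (1008/5)y - 18144/25)
  -10y³ - 136y² - 330y + 756 = ((125/168)y - 25/24)(-(336/25)y² - (1008/5)y - 18144/25) + (0)
Last nonzero remainder: -(336/25)y² - (1008/5)y - 18144/25. Dividing through by -336/25 gives the monic gcd y² + 15y + 54.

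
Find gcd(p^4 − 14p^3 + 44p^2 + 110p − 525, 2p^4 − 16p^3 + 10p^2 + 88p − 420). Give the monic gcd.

Repeated division with remainder:
  p^4 − 14p^3 + 44p^2 + 110p − 525 = (1/2)(2p^4 − 16p^3 + 10p^2 + 88p − 420) + (−6p^3 + 39p^2 + 66p − 315)
  2p^4 − 16p^3 + 10p^2 + 88p − 420 = (−(1/3)p + 1/2)(−6p^3 + 39p^2 + 66p − 315) + ((25/2)p^2 − 50p − 525/2)
  −6p^3 + 39p^2 + 66p − 315 = (−(12/25)p + 6/5)((25/2)p^2 − 50p − 525/2) + (0)
Last nonzero remainder: (25/2)p^2 − 50p − 525/2. Dividing through by 25/2 gives the monic gcd p^2 − 4p − 21.

p^2 − 4p − 21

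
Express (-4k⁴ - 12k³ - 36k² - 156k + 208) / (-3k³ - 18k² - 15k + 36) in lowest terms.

Euclidean algorithm in ℚ[k]:
  -4k⁴ - 12k³ - 36k² - 156k + 208 = ((4/3)k - 4)(-3k³ - 18k² - 15k + 36) + (-88k² - 264k + 352)
  -3k³ - 18k² - 15k + 36 = ((3/88)k + 9/88)(-88k² - 264k + 352) + (0)
Last nonzero remainder: -88k² - 264k + 352. Dividing through by -88 gives the monic gcd k² + 3k - 4.
Cancel k² + 3k - 4 from numerator and denominator to get the reduced form.

(4k² + 52)/(3k + 9)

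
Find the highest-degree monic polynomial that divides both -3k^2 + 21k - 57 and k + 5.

1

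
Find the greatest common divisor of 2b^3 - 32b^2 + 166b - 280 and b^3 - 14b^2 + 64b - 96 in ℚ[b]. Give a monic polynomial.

b - 4

Euclidean algorithm in ℚ[b]:
  2b^3 - 32b^2 + 166b - 280 = (2)(b^3 - 14b^2 + 64b - 96) + (-4b^2 + 38b - 88)
  b^3 - 14b^2 + 64b - 96 = (-(1/4)b + 9/8)(-4b^2 + 38b - 88) + (-(3/4)b + 3)
  -4b^2 + 38b - 88 = ((16/3)b - 88/3)(-(3/4)b + 3) + (0)
Last nonzero remainder: -(3/4)b + 3. Dividing through by -3/4 gives the monic gcd b - 4.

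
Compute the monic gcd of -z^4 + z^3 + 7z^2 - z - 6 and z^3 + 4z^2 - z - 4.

z^2 - 1

Euclidean algorithm in ℚ[z]:
  -z^4 + z^3 + 7z^2 - z - 6 = (-z + 5)(z^3 + 4z^2 - z - 4) + (-14z^2 + 14)
  z^3 + 4z^2 - z - 4 = (-(1/14)z - 2/7)(-14z^2 + 14) + (0)
Last nonzero remainder: -14z^2 + 14. Dividing through by -14 gives the monic gcd z^2 - 1.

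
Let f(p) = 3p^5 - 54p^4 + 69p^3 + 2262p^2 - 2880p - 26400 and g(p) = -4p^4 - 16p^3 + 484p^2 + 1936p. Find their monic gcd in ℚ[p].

Apply the Euclidean algorithm:
  3p^5 - 54p^4 + 69p^3 + 2262p^2 - 2880p - 26400 = (-(3/4)p + 33/2)(-4p^4 - 16p^3 + 484p^2 + 1936p) + (696p^3 - 4272p^2 - 34824p - 26400)
  -4p^4 - 16p^3 + 484p^2 + 1936p = (-(1/174)p - 49/841)(696p^3 - 4272p^2 - 34824p - 26400) + ((29400/841)p^2 - (205800/841)p - 1293600/841)
  696p^3 - 4272p^2 - 34824p - 26400 = ((24389/1225)p + 841/49)((29400/841)p^2 - (205800/841)p - 1293600/841) + (0)
Last nonzero remainder: (29400/841)p^2 - (205800/841)p - 1293600/841. Dividing through by 29400/841 gives the monic gcd p^2 - 7p - 44.

p^2 - 7p - 44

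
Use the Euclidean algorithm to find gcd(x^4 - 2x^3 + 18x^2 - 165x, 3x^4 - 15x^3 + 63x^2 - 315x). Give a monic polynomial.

By polynomial division,
  x^4 - 2x^3 + 18x^2 - 165x = (1/3)(3x^4 - 15x^3 + 63x^2 - 315x) + (3x^3 - 3x^2 - 60x)
  3x^4 - 15x^3 + 63x^2 - 315x = (x - 4)(3x^3 - 3x^2 - 60x) + (111x^2 - 555x)
  3x^3 - 3x^2 - 60x = ((1/37)x + 4/37)(111x^2 - 555x) + (0)
Last nonzero remainder: 111x^2 - 555x. Dividing through by 111 gives the monic gcd x^2 - 5x.

x^2 - 5x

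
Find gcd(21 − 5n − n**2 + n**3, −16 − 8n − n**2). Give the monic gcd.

1

Repeated division with remainder:
  n**3 − n**2 − 5n + 21 = (−n + 9)(−n**2 − 8n − 16) + (51n + 165)
  −n**2 − 8n − 16 = (−(1/51)n − 27/289)(51n + 165) + (−169/289)
  51n + 165 = (−(14739/169)n − 47685/169)(−169/289) + (0)
The last nonzero remainder is the constant −169/289, so the polynomials are coprime and gcd = 1.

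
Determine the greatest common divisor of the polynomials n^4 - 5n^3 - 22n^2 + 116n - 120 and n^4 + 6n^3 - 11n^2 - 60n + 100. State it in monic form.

n^3 + n^2 - 16n + 20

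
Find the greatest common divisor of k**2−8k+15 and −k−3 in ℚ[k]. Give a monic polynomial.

1

Euclidean algorithm in ℚ[k]:
  k**2−8k+15 = (−k+11)(−k−3) + (48)
  −k−3 = (−(1/48)k−1/16)(48) + (0)
The last nonzero remainder is the constant 48, so the polynomials are coprime and gcd = 1.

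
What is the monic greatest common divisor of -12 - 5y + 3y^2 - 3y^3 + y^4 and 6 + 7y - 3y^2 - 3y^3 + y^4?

-3 - 2y + y^2

Repeated division with remainder:
  y^4 - 3y^3 + 3y^2 - 5y - 12 = (y^4 - 3y^3 - 3y^2 + 7y + 6) + (6y^2 - 12y - 18)
  y^4 - 3y^3 - 3y^2 + 7y + 6 = ((1/6)y^2 - (1/6)y - 1/3)(6y^2 - 12y - 18) + (0)
Last nonzero remainder: 6y^2 - 12y - 18. Dividing through by 6 gives the monic gcd y^2 - 2y - 3.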